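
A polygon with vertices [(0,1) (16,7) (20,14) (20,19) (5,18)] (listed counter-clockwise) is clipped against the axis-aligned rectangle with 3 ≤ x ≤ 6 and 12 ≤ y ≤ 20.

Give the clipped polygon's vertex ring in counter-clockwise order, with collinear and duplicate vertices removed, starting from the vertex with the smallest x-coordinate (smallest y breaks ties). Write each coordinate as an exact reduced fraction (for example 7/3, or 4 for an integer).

1. After x ≥ 3: [(3,56/5) (3,17/8) (16,7) (20,14) (20,19) (5,18)]
2. After x ≤ 6: [(3,56/5) (3,17/8) (6,13/4) (6,271/15) (5,18)]
3. After y ≥ 12: [(55/17,12) (6,12) (6,271/15) (5,18)]
4. After y ≤ 20: [(55/17,12) (6,12) (6,271/15) (5,18)]
5. Canonical ring: [(55/17,12) (6,12) (6,271/15) (5,18)]

Clipped polygon: [(55/17,12) (6,12) (6,271/15) (5,18)]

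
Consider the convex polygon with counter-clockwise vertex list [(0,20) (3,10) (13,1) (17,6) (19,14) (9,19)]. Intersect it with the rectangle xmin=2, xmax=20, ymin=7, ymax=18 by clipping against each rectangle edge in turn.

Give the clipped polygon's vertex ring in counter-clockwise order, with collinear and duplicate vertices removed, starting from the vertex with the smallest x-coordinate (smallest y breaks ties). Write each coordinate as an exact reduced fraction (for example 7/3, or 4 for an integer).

1. After x ≥ 2: [(2,178/9) (2,40/3) (3,10) (13,1) (17,6) (19,14) (9,19)]
2. After x ≤ 20: [(2,178/9) (2,40/3) (3,10) (13,1) (17,6) (19,14) (9,19)]
3. After y ≥ 7: [(2,178/9) (2,40/3) (3,10) (19/3,7) (69/4,7) (19,14) (9,19)]
4. After y ≤ 18: [(2,18) (2,40/3) (3,10) (19/3,7) (69/4,7) (19,14) (11,18)]
5. Canonical ring: [(2,40/3) (3,10) (19/3,7) (69/4,7) (19,14) (11,18) (2,18)]

Clipped polygon: [(2,40/3) (3,10) (19/3,7) (69/4,7) (19,14) (11,18) (2,18)]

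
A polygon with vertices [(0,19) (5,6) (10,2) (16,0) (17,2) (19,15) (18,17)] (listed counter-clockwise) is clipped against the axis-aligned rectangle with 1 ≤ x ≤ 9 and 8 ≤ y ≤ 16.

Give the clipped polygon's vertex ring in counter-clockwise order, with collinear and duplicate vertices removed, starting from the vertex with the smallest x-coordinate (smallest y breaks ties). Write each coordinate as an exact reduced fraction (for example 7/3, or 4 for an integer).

Clipped polygon: [(15/13,16) (55/13,8) (9,8) (9,16)]

1. After x ≥ 1: [(1,170/9) (1,82/5) (5,6) (10,2) (16,0) (17,2) (19,15) (18,17)]
2. After x ≤ 9: [(9,18) (1,170/9) (1,82/5) (5,6) (9,14/5)]
3. After y ≥ 8: [(9,8) (9,18) (1,170/9) (1,82/5) (55/13,8)]
4. After y ≤ 16: [(9,8) (9,16) (15/13,16) (55/13,8)]
5. Canonical ring: [(15/13,16) (55/13,8) (9,8) (9,16)]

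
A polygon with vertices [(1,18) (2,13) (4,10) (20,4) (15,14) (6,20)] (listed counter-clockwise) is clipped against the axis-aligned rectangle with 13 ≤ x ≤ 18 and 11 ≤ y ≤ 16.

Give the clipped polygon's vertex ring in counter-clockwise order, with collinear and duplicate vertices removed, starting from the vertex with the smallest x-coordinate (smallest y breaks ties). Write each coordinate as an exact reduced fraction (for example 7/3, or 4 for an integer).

1. After x ≥ 13: [(13,53/8) (20,4) (15,14) (13,46/3)]
2. After x ≤ 18: [(13,53/8) (18,19/4) (18,8) (15,14) (13,46/3)]
3. After y ≥ 11: [(13,11) (33/2,11) (15,14) (13,46/3)]
4. After y ≤ 16: [(13,11) (33/2,11) (15,14) (13,46/3)]
5. Canonical ring: [(13,11) (33/2,11) (15,14) (13,46/3)]

Clipped polygon: [(13,11) (33/2,11) (15,14) (13,46/3)]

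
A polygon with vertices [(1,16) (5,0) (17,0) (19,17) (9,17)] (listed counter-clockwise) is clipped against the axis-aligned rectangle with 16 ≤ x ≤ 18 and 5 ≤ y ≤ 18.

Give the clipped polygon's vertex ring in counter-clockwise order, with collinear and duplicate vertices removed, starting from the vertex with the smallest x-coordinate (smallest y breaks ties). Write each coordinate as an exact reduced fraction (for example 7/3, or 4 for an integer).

Clipped polygon: [(16,5) (299/17,5) (18,17/2) (18,17) (16,17)]

1. After x ≥ 16: [(16,0) (17,0) (19,17) (16,17)]
2. After x ≤ 18: [(16,0) (17,0) (18,17/2) (18,17) (16,17)]
3. After y ≥ 5: [(16,5) (299/17,5) (18,17/2) (18,17) (16,17)]
4. After y ≤ 18: [(16,5) (299/17,5) (18,17/2) (18,17) (16,17)]
5. Canonical ring: [(16,5) (299/17,5) (18,17/2) (18,17) (16,17)]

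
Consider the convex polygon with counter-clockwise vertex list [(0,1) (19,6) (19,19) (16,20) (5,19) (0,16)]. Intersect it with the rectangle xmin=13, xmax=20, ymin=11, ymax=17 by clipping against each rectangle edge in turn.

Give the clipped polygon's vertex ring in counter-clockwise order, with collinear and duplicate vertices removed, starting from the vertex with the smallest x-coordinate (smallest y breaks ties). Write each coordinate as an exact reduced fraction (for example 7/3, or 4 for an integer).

Clipped polygon: [(13,11) (19,11) (19,17) (13,17)]

1. After x ≥ 13: [(13,84/19) (19,6) (19,19) (16,20) (13,217/11)]
2. After x ≤ 20: [(13,84/19) (19,6) (19,19) (16,20) (13,217/11)]
3. After y ≥ 11: [(13,11) (19,11) (19,19) (16,20) (13,217/11)]
4. After y ≤ 17: [(13,17) (13,11) (19,11) (19,17)]
5. Canonical ring: [(13,11) (19,11) (19,17) (13,17)]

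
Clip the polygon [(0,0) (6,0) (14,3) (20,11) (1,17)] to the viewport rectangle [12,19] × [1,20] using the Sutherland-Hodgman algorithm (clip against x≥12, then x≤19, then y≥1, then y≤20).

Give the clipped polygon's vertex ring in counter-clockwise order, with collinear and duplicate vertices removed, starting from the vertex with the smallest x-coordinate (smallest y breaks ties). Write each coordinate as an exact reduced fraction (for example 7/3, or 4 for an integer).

1. After x ≥ 12: [(12,9/4) (14,3) (20,11) (12,257/19)]
2. After x ≤ 19: [(12,9/4) (14,3) (19,29/3) (19,215/19) (12,257/19)]
3. After y ≥ 1: [(12,9/4) (14,3) (19,29/3) (19,215/19) (12,257/19)]
4. After y ≤ 20: [(12,9/4) (14,3) (19,29/3) (19,215/19) (12,257/19)]
5. Canonical ring: [(12,9/4) (14,3) (19,29/3) (19,215/19) (12,257/19)]

Clipped polygon: [(12,9/4) (14,3) (19,29/3) (19,215/19) (12,257/19)]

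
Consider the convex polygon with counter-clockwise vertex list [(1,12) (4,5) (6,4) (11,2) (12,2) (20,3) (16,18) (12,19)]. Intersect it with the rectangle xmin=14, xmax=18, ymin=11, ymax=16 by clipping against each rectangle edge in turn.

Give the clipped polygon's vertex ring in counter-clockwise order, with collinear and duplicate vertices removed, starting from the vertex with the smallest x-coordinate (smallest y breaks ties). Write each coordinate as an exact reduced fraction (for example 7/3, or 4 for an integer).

1. After x ≥ 14: [(14,9/4) (20,3) (16,18) (14,37/2)]
2. After x ≤ 18: [(14,9/4) (18,11/4) (18,21/2) (16,18) (14,37/2)]
3. After y ≥ 11: [(14,11) (268/15,11) (16,18) (14,37/2)]
4. After y ≤ 16: [(14,16) (14,11) (268/15,11) (248/15,16)]
5. Canonical ring: [(14,11) (268/15,11) (248/15,16) (14,16)]

Clipped polygon: [(14,11) (268/15,11) (248/15,16) (14,16)]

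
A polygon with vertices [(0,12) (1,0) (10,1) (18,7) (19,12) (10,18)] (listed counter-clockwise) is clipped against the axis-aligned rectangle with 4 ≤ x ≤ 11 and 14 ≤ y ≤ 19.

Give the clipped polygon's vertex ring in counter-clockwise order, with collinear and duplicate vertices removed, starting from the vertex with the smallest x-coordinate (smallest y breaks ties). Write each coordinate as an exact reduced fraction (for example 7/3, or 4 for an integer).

1. After x ≥ 4: [(4,72/5) (4,1/3) (10,1) (18,7) (19,12) (10,18)]
2. After x ≤ 11: [(4,72/5) (4,1/3) (10,1) (11,7/4) (11,52/3) (10,18)]
3. After y ≥ 14: [(4,72/5) (4,14) (11,14) (11,52/3) (10,18)]
4. After y ≤ 19: [(4,72/5) (4,14) (11,14) (11,52/3) (10,18)]
5. Canonical ring: [(4,14) (11,14) (11,52/3) (10,18) (4,72/5)]

Clipped polygon: [(4,14) (11,14) (11,52/3) (10,18) (4,72/5)]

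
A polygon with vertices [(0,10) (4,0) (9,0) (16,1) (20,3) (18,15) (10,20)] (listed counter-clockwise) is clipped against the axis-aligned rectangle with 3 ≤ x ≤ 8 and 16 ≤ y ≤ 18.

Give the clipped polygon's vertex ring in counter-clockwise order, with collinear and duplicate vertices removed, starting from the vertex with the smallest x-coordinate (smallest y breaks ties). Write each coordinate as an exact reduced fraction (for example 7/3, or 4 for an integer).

1. After x ≥ 3: [(3,13) (3,5/2) (4,0) (9,0) (16,1) (20,3) (18,15) (10,20)]
2. After x ≤ 8: [(8,18) (3,13) (3,5/2) (4,0) (8,0)]
3. After y ≥ 16: [(8,16) (8,18) (6,16)]
4. After y ≤ 18: [(8,16) (8,18) (6,16)]
5. Canonical ring: [(6,16) (8,16) (8,18)]

Clipped polygon: [(6,16) (8,16) (8,18)]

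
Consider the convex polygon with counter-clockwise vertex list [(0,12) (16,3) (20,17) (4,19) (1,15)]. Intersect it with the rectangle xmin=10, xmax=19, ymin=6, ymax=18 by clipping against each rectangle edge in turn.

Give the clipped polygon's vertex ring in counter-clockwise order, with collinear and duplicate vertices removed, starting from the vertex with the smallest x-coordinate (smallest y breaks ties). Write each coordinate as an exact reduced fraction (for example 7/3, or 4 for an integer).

1. After x ≥ 10: [(10,51/8) (16,3) (20,17) (10,73/4)]
2. After x ≤ 19: [(10,51/8) (16,3) (19,27/2) (19,137/8) (10,73/4)]
3. After y ≥ 6: [(10,51/8) (32/3,6) (118/7,6) (19,27/2) (19,137/8) (10,73/4)]
4. After y ≤ 18: [(10,18) (10,51/8) (32/3,6) (118/7,6) (19,27/2) (19,137/8) (12,18)]
5. Canonical ring: [(10,51/8) (32/3,6) (118/7,6) (19,27/2) (19,137/8) (12,18) (10,18)]

Clipped polygon: [(10,51/8) (32/3,6) (118/7,6) (19,27/2) (19,137/8) (12,18) (10,18)]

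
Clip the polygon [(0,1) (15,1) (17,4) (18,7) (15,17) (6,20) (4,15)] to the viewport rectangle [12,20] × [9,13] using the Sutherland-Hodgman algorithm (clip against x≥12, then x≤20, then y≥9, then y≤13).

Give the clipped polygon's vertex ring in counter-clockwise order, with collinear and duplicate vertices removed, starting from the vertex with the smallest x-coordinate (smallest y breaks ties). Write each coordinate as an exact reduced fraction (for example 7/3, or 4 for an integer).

Clipped polygon: [(12,9) (87/5,9) (81/5,13) (12,13)]

1. After x ≥ 12: [(12,1) (15,1) (17,4) (18,7) (15,17) (12,18)]
2. After x ≤ 20: [(12,1) (15,1) (17,4) (18,7) (15,17) (12,18)]
3. After y ≥ 9: [(12,9) (87/5,9) (15,17) (12,18)]
4. After y ≤ 13: [(12,13) (12,9) (87/5,9) (81/5,13)]
5. Canonical ring: [(12,9) (87/5,9) (81/5,13) (12,13)]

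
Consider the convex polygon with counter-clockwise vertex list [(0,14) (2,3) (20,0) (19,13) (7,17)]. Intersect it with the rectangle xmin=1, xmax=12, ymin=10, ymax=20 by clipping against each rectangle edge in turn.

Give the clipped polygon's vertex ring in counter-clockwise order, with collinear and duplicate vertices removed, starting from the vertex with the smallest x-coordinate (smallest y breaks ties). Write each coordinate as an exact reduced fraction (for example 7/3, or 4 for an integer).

1. After x ≥ 1: [(1,101/7) (1,17/2) (2,3) (20,0) (19,13) (7,17)]
2. After x ≤ 12: [(1,101/7) (1,17/2) (2,3) (12,4/3) (12,46/3) (7,17)]
3. After y ≥ 10: [(1,101/7) (1,10) (12,10) (12,46/3) (7,17)]
4. After y ≤ 20: [(1,101/7) (1,10) (12,10) (12,46/3) (7,17)]
5. Canonical ring: [(1,10) (12,10) (12,46/3) (7,17) (1,101/7)]

Clipped polygon: [(1,10) (12,10) (12,46/3) (7,17) (1,101/7)]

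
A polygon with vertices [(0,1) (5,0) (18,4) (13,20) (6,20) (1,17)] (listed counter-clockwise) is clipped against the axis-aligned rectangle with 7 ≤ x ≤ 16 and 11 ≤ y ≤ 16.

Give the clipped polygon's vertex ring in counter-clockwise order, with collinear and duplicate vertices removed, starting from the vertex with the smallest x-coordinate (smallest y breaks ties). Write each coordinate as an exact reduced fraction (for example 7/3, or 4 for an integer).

1. After x ≥ 7: [(7,8/13) (18,4) (13,20) (7,20)]
2. After x ≤ 16: [(7,8/13) (16,44/13) (16,52/5) (13,20) (7,20)]
3. After y ≥ 11: [(7,11) (253/16,11) (13,20) (7,20)]
4. After y ≤ 16: [(7,16) (7,11) (253/16,11) (57/4,16)]
5. Canonical ring: [(7,11) (253/16,11) (57/4,16) (7,16)]

Clipped polygon: [(7,11) (253/16,11) (57/4,16) (7,16)]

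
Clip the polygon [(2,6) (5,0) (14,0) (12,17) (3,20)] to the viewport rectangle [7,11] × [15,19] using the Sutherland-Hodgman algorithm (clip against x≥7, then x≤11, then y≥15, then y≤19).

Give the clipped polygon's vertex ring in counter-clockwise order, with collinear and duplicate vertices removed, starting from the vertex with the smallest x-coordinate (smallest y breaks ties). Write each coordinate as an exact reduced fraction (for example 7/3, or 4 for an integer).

1. After x ≥ 7: [(7,0) (14,0) (12,17) (7,56/3)]
2. After x ≤ 11: [(7,0) (11,0) (11,52/3) (7,56/3)]
3. After y ≥ 15: [(7,15) (11,15) (11,52/3) (7,56/3)]
4. After y ≤ 19: [(7,15) (11,15) (11,52/3) (7,56/3)]
5. Canonical ring: [(7,15) (11,15) (11,52/3) (7,56/3)]

Clipped polygon: [(7,15) (11,15) (11,52/3) (7,56/3)]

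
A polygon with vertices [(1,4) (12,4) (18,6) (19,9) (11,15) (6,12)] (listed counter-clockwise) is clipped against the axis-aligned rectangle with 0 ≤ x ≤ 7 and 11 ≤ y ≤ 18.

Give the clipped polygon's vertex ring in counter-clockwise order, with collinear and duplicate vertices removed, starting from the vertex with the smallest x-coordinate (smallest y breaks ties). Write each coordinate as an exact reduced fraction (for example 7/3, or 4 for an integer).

Clipped polygon: [(43/8,11) (7,11) (7,63/5) (6,12)]

1. After x ≥ 0: [(1,4) (12,4) (18,6) (19,9) (11,15) (6,12)]
2. After x ≤ 7: [(1,4) (7,4) (7,63/5) (6,12)]
3. After y ≥ 11: [(43/8,11) (7,11) (7,63/5) (6,12)]
4. After y ≤ 18: [(43/8,11) (7,11) (7,63/5) (6,12)]
5. Canonical ring: [(43/8,11) (7,11) (7,63/5) (6,12)]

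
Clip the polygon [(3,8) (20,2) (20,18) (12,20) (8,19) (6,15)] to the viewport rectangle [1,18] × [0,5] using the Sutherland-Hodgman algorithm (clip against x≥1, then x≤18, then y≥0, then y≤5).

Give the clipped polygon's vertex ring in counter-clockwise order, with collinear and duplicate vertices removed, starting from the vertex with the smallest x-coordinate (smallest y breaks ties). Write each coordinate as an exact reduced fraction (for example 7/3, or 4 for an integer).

Clipped polygon: [(23/2,5) (18,46/17) (18,5)]

1. After x ≥ 1: [(3,8) (20,2) (20,18) (12,20) (8,19) (6,15)]
2. After x ≤ 18: [(3,8) (18,46/17) (18,37/2) (12,20) (8,19) (6,15)]
3. After y ≥ 0: [(3,8) (18,46/17) (18,37/2) (12,20) (8,19) (6,15)]
4. After y ≤ 5: [(23/2,5) (18,46/17) (18,5)]
5. Canonical ring: [(23/2,5) (18,46/17) (18,5)]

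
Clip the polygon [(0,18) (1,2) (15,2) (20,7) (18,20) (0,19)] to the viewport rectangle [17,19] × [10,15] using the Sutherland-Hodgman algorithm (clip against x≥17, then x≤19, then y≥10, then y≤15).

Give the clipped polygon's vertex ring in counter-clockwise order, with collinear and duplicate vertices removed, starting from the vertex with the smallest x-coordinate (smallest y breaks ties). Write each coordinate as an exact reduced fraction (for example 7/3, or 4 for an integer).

Clipped polygon: [(17,10) (19,10) (19,27/2) (244/13,15) (17,15)]

1. After x ≥ 17: [(17,4) (20,7) (18,20) (17,359/18)]
2. After x ≤ 19: [(17,4) (19,6) (19,27/2) (18,20) (17,359/18)]
3. After y ≥ 10: [(17,10) (19,10) (19,27/2) (18,20) (17,359/18)]
4. After y ≤ 15: [(17,15) (17,10) (19,10) (19,27/2) (244/13,15)]
5. Canonical ring: [(17,10) (19,10) (19,27/2) (244/13,15) (17,15)]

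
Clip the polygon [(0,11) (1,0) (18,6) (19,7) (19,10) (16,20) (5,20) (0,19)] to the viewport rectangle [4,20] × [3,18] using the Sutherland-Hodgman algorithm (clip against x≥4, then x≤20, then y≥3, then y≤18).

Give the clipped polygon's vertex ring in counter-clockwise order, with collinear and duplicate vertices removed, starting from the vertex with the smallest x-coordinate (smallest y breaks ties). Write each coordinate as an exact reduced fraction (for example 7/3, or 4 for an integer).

Clipped polygon: [(4,3) (19/2,3) (18,6) (19,7) (19,10) (83/5,18) (4,18)]

1. After x ≥ 4: [(4,18/17) (18,6) (19,7) (19,10) (16,20) (5,20) (4,99/5)]
2. After x ≤ 20: [(4,18/17) (18,6) (19,7) (19,10) (16,20) (5,20) (4,99/5)]
3. After y ≥ 3: [(4,3) (19/2,3) (18,6) (19,7) (19,10) (16,20) (5,20) (4,99/5)]
4. After y ≤ 18: [(4,18) (4,3) (19/2,3) (18,6) (19,7) (19,10) (83/5,18)]
5. Canonical ring: [(4,3) (19/2,3) (18,6) (19,7) (19,10) (83/5,18) (4,18)]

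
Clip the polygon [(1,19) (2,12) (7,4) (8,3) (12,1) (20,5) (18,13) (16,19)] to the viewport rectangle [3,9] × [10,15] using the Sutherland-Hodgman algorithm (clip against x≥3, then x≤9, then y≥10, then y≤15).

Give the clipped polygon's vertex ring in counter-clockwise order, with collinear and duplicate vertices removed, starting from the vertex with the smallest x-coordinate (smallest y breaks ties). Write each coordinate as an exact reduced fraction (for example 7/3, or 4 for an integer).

1. After x ≥ 3: [(3,19) (3,52/5) (7,4) (8,3) (12,1) (20,5) (18,13) (16,19)]
2. After x ≤ 9: [(9,19) (3,19) (3,52/5) (7,4) (8,3) (9,5/2)]
3. After y ≥ 10: [(9,10) (9,19) (3,19) (3,52/5) (13/4,10)]
4. After y ≤ 15: [(9,10) (9,15) (3,15) (3,52/5) (13/4,10)]
5. Canonical ring: [(3,52/5) (13/4,10) (9,10) (9,15) (3,15)]

Clipped polygon: [(3,52/5) (13/4,10) (9,10) (9,15) (3,15)]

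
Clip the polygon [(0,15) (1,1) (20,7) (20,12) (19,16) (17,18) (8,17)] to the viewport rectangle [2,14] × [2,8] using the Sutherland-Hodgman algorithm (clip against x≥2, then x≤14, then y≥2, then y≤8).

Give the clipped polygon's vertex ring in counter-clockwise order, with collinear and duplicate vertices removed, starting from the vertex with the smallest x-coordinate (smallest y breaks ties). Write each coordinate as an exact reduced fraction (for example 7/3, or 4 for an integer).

1. After x ≥ 2: [(2,31/2) (2,25/19) (20,7) (20,12) (19,16) (17,18) (8,17)]
2. After x ≤ 14: [(2,31/2) (2,25/19) (14,97/19) (14,53/3) (8,17)]
3. After y ≥ 2: [(2,31/2) (2,2) (25/6,2) (14,97/19) (14,53/3) (8,17)]
4. After y ≤ 8: [(2,8) (2,2) (25/6,2) (14,97/19) (14,8)]
5. Canonical ring: [(2,2) (25/6,2) (14,97/19) (14,8) (2,8)]

Clipped polygon: [(2,2) (25/6,2) (14,97/19) (14,8) (2,8)]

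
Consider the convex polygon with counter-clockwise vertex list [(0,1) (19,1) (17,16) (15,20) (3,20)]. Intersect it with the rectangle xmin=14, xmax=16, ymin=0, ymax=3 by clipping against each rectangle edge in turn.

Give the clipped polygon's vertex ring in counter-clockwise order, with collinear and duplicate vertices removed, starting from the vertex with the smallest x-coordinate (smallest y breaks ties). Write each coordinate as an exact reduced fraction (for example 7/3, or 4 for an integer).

Clipped polygon: [(14,1) (16,1) (16,3) (14,3)]

1. After x ≥ 14: [(14,1) (19,1) (17,16) (15,20) (14,20)]
2. After x ≤ 16: [(14,1) (16,1) (16,18) (15,20) (14,20)]
3. After y ≥ 0: [(14,1) (16,1) (16,18) (15,20) (14,20)]
4. After y ≤ 3: [(14,3) (14,1) (16,1) (16,3)]
5. Canonical ring: [(14,1) (16,1) (16,3) (14,3)]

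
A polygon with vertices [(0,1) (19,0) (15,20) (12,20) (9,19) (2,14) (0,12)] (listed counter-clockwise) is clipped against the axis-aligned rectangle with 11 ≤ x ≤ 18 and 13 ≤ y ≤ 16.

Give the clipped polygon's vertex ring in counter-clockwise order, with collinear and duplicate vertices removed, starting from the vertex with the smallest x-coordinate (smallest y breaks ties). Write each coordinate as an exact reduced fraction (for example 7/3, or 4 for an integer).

Clipped polygon: [(11,13) (82/5,13) (79/5,16) (11,16)]

1. After x ≥ 11: [(11,8/19) (19,0) (15,20) (12,20) (11,59/3)]
2. After x ≤ 18: [(11,8/19) (18,1/19) (18,5) (15,20) (12,20) (11,59/3)]
3. After y ≥ 13: [(11,13) (82/5,13) (15,20) (12,20) (11,59/3)]
4. After y ≤ 16: [(11,16) (11,13) (82/5,13) (79/5,16)]
5. Canonical ring: [(11,13) (82/5,13) (79/5,16) (11,16)]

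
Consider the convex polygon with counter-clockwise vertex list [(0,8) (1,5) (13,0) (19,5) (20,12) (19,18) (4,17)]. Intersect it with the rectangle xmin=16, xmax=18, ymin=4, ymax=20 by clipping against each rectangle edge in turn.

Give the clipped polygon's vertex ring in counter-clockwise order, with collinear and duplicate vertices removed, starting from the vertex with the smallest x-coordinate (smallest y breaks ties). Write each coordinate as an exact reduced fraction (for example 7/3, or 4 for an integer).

1. After x ≥ 16: [(16,5/2) (19,5) (20,12) (19,18) (16,89/5)]
2. After x ≤ 18: [(16,5/2) (18,25/6) (18,269/15) (16,89/5)]
3. After y ≥ 4: [(16,4) (89/5,4) (18,25/6) (18,269/15) (16,89/5)]
4. After y ≤ 20: [(16,4) (89/5,4) (18,25/6) (18,269/15) (16,89/5)]
5. Canonical ring: [(16,4) (89/5,4) (18,25/6) (18,269/15) (16,89/5)]

Clipped polygon: [(16,4) (89/5,4) (18,25/6) (18,269/15) (16,89/5)]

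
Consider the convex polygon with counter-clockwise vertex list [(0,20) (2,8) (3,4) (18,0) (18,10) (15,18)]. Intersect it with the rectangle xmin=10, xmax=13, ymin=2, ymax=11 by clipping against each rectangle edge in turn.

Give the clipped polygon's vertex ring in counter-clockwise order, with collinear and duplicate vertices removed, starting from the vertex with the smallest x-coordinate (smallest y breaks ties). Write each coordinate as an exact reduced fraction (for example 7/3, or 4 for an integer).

Clipped polygon: [(10,32/15) (21/2,2) (13,2) (13,11) (10,11)]

1. After x ≥ 10: [(10,56/3) (10,32/15) (18,0) (18,10) (15,18)]
2. After x ≤ 13: [(13,274/15) (10,56/3) (10,32/15) (13,4/3)]
3. After y ≥ 2: [(13,2) (13,274/15) (10,56/3) (10,32/15) (21/2,2)]
4. After y ≤ 11: [(13,2) (13,11) (10,11) (10,32/15) (21/2,2)]
5. Canonical ring: [(10,32/15) (21/2,2) (13,2) (13,11) (10,11)]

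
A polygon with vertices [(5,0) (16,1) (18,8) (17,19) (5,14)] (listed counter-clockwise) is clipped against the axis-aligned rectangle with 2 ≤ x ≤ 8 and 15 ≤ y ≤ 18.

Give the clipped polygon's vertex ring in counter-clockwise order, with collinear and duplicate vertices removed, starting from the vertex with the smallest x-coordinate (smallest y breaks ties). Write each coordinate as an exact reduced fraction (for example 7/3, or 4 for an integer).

Clipped polygon: [(37/5,15) (8,15) (8,61/4)]

1. After x ≥ 2: [(5,0) (16,1) (18,8) (17,19) (5,14)]
2. After x ≤ 8: [(5,0) (8,3/11) (8,61/4) (5,14)]
3. After y ≥ 15: [(8,15) (8,61/4) (37/5,15)]
4. After y ≤ 18: [(8,15) (8,61/4) (37/5,15)]
5. Canonical ring: [(37/5,15) (8,15) (8,61/4)]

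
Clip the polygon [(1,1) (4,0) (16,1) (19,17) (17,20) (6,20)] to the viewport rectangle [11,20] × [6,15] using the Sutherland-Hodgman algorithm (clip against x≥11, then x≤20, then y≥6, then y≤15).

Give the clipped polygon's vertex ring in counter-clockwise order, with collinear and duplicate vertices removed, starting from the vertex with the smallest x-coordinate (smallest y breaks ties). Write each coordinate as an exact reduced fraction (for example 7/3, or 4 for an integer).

Clipped polygon: [(11,6) (271/16,6) (149/8,15) (11,15)]

1. After x ≥ 11: [(11,7/12) (16,1) (19,17) (17,20) (11,20)]
2. After x ≤ 20: [(11,7/12) (16,1) (19,17) (17,20) (11,20)]
3. After y ≥ 6: [(11,6) (271/16,6) (19,17) (17,20) (11,20)]
4. After y ≤ 15: [(11,15) (11,6) (271/16,6) (149/8,15)]
5. Canonical ring: [(11,6) (271/16,6) (149/8,15) (11,15)]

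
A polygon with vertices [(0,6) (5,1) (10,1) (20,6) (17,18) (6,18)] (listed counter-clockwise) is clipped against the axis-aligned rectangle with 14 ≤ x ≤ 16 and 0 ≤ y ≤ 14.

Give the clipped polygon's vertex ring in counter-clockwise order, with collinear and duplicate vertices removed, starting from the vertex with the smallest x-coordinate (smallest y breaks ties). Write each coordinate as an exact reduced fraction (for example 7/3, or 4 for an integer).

Clipped polygon: [(14,3) (16,4) (16,14) (14,14)]

1. After x ≥ 14: [(14,3) (20,6) (17,18) (14,18)]
2. After x ≤ 16: [(14,3) (16,4) (16,18) (14,18)]
3. After y ≥ 0: [(14,3) (16,4) (16,18) (14,18)]
4. After y ≤ 14: [(14,14) (14,3) (16,4) (16,14)]
5. Canonical ring: [(14,3) (16,4) (16,14) (14,14)]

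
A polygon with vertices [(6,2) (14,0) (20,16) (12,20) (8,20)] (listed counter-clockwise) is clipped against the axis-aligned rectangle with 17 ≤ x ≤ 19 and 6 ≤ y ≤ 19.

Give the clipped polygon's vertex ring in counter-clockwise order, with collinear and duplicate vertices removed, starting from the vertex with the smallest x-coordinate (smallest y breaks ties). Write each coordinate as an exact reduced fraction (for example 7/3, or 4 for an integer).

1. After x ≥ 17: [(17,8) (20,16) (17,35/2)]
2. After x ≤ 19: [(17,8) (19,40/3) (19,33/2) (17,35/2)]
3. After y ≥ 6: [(17,8) (19,40/3) (19,33/2) (17,35/2)]
4. After y ≤ 19: [(17,8) (19,40/3) (19,33/2) (17,35/2)]
5. Canonical ring: [(17,8) (19,40/3) (19,33/2) (17,35/2)]

Clipped polygon: [(17,8) (19,40/3) (19,33/2) (17,35/2)]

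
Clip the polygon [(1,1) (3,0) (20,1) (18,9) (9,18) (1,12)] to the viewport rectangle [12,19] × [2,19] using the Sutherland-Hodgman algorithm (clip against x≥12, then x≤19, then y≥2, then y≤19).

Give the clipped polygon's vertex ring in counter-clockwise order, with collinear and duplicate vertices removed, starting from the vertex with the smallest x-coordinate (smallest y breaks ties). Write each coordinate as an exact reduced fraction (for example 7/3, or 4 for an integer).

1. After x ≥ 12: [(12,9/17) (20,1) (18,9) (12,15)]
2. After x ≤ 19: [(12,9/17) (19,16/17) (19,5) (18,9) (12,15)]
3. After y ≥ 2: [(12,2) (19,2) (19,5) (18,9) (12,15)]
4. After y ≤ 19: [(12,2) (19,2) (19,5) (18,9) (12,15)]
5. Canonical ring: [(12,2) (19,2) (19,5) (18,9) (12,15)]

Clipped polygon: [(12,2) (19,2) (19,5) (18,9) (12,15)]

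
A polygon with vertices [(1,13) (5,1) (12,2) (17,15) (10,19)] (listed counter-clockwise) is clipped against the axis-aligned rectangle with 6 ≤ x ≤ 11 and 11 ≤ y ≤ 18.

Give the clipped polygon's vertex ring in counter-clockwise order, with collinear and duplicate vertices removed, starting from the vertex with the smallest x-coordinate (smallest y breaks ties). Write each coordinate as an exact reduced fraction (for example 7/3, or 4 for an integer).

Clipped polygon: [(6,11) (11,11) (11,18) (17/2,18) (6,49/3)]

1. After x ≥ 6: [(6,49/3) (6,8/7) (12,2) (17,15) (10,19)]
2. After x ≤ 11: [(6,49/3) (6,8/7) (11,13/7) (11,129/7) (10,19)]
3. After y ≥ 11: [(6,49/3) (6,11) (11,11) (11,129/7) (10,19)]
4. After y ≤ 18: [(17/2,18) (6,49/3) (6,11) (11,11) (11,18)]
5. Canonical ring: [(6,11) (11,11) (11,18) (17/2,18) (6,49/3)]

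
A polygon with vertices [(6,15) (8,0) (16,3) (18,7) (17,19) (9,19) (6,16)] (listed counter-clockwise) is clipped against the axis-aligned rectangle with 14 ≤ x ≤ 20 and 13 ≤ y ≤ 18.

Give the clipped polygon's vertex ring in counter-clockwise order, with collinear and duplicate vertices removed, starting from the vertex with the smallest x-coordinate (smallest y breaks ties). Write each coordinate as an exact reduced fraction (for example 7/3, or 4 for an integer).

1. After x ≥ 14: [(14,9/4) (16,3) (18,7) (17,19) (14,19)]
2. After x ≤ 20: [(14,9/4) (16,3) (18,7) (17,19) (14,19)]
3. After y ≥ 13: [(14,13) (35/2,13) (17,19) (14,19)]
4. After y ≤ 18: [(14,18) (14,13) (35/2,13) (205/12,18)]
5. Canonical ring: [(14,13) (35/2,13) (205/12,18) (14,18)]

Clipped polygon: [(14,13) (35/2,13) (205/12,18) (14,18)]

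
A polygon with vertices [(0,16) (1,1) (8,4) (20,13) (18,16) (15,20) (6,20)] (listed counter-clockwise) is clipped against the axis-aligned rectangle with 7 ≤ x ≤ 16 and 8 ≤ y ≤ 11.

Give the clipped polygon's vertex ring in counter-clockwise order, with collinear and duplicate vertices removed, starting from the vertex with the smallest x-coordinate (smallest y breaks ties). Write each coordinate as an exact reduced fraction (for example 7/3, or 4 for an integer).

1. After x ≥ 7: [(7,25/7) (8,4) (20,13) (18,16) (15,20) (7,20)]
2. After x ≤ 16: [(7,25/7) (8,4) (16,10) (16,56/3) (15,20) (7,20)]
3. After y ≥ 8: [(7,8) (40/3,8) (16,10) (16,56/3) (15,20) (7,20)]
4. After y ≤ 11: [(7,11) (7,8) (40/3,8) (16,10) (16,11)]
5. Canonical ring: [(7,8) (40/3,8) (16,10) (16,11) (7,11)]

Clipped polygon: [(7,8) (40/3,8) (16,10) (16,11) (7,11)]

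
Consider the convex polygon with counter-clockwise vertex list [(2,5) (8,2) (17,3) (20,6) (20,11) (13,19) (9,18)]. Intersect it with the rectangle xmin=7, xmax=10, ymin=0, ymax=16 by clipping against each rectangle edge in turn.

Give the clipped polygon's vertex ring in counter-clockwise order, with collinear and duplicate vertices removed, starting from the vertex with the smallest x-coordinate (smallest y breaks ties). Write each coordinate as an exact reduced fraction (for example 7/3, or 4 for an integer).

Clipped polygon: [(7,5/2) (8,2) (10,20/9) (10,16) (103/13,16) (7,100/7)]

1. After x ≥ 7: [(7,100/7) (7,5/2) (8,2) (17,3) (20,6) (20,11) (13,19) (9,18)]
2. After x ≤ 10: [(7,100/7) (7,5/2) (8,2) (10,20/9) (10,73/4) (9,18)]
3. After y ≥ 0: [(7,100/7) (7,5/2) (8,2) (10,20/9) (10,73/4) (9,18)]
4. After y ≤ 16: [(103/13,16) (7,100/7) (7,5/2) (8,2) (10,20/9) (10,16)]
5. Canonical ring: [(7,5/2) (8,2) (10,20/9) (10,16) (103/13,16) (7,100/7)]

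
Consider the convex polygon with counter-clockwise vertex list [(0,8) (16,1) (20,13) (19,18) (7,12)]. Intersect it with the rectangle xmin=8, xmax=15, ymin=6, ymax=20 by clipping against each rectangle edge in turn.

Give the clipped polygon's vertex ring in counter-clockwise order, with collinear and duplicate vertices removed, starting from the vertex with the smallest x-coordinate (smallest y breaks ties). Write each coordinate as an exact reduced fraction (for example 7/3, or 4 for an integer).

1. After x ≥ 8: [(8,9/2) (16,1) (20,13) (19,18) (8,25/2)]
2. After x ≤ 15: [(8,9/2) (15,23/16) (15,16) (8,25/2)]
3. After y ≥ 6: [(8,6) (15,6) (15,16) (8,25/2)]
4. After y ≤ 20: [(8,6) (15,6) (15,16) (8,25/2)]
5. Canonical ring: [(8,6) (15,6) (15,16) (8,25/2)]

Clipped polygon: [(8,6) (15,6) (15,16) (8,25/2)]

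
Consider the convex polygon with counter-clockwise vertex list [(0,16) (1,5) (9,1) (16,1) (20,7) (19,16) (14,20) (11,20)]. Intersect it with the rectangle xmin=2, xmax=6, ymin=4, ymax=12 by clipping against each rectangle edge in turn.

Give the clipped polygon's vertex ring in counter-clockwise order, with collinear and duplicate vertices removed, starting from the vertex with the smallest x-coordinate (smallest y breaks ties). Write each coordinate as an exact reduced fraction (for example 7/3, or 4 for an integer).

1. After x ≥ 2: [(2,184/11) (2,9/2) (9,1) (16,1) (20,7) (19,16) (14,20) (11,20)]
2. After x ≤ 6: [(6,200/11) (2,184/11) (2,9/2) (6,5/2)]
3. After y ≥ 4: [(6,4) (6,200/11) (2,184/11) (2,9/2) (3,4)]
4. After y ≤ 12: [(6,4) (6,12) (2,12) (2,9/2) (3,4)]
5. Canonical ring: [(2,9/2) (3,4) (6,4) (6,12) (2,12)]

Clipped polygon: [(2,9/2) (3,4) (6,4) (6,12) (2,12)]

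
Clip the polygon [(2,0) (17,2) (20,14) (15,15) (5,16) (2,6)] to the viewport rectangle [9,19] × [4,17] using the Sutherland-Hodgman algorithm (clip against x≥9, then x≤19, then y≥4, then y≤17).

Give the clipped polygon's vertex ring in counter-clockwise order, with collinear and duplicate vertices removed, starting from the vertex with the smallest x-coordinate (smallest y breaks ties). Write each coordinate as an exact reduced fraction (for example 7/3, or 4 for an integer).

1. After x ≥ 9: [(9,14/15) (17,2) (20,14) (15,15) (9,78/5)]
2. After x ≤ 19: [(9,14/15) (17,2) (19,10) (19,71/5) (15,15) (9,78/5)]
3. After y ≥ 4: [(9,4) (35/2,4) (19,10) (19,71/5) (15,15) (9,78/5)]
4. After y ≤ 17: [(9,4) (35/2,4) (19,10) (19,71/5) (15,15) (9,78/5)]
5. Canonical ring: [(9,4) (35/2,4) (19,10) (19,71/5) (15,15) (9,78/5)]

Clipped polygon: [(9,4) (35/2,4) (19,10) (19,71/5) (15,15) (9,78/5)]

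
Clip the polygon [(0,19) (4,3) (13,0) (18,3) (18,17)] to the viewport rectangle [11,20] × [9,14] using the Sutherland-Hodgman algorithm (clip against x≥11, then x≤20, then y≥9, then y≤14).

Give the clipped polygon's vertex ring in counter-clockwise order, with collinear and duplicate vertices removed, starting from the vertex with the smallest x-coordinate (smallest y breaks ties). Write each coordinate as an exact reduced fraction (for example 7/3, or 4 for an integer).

Clipped polygon: [(11,9) (18,9) (18,14) (11,14)]

1. After x ≥ 11: [(11,160/9) (11,2/3) (13,0) (18,3) (18,17)]
2. After x ≤ 20: [(11,160/9) (11,2/3) (13,0) (18,3) (18,17)]
3. After y ≥ 9: [(11,160/9) (11,9) (18,9) (18,17)]
4. After y ≤ 14: [(11,14) (11,9) (18,9) (18,14)]
5. Canonical ring: [(11,9) (18,9) (18,14) (11,14)]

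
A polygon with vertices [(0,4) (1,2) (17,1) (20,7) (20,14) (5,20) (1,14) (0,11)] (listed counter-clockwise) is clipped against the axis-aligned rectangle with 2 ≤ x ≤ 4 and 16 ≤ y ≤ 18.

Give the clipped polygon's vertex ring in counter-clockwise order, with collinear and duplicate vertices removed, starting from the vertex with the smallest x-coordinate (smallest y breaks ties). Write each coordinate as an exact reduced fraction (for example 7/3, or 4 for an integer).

Clipped polygon: [(7/3,16) (4,16) (4,18) (11/3,18)]

1. After x ≥ 2: [(2,31/16) (17,1) (20,7) (20,14) (5,20) (2,31/2)]
2. After x ≤ 4: [(2,31/16) (4,29/16) (4,37/2) (2,31/2)]
3. After y ≥ 16: [(4,16) (4,37/2) (7/3,16)]
4. After y ≤ 18: [(4,16) (4,18) (11/3,18) (7/3,16)]
5. Canonical ring: [(7/3,16) (4,16) (4,18) (11/3,18)]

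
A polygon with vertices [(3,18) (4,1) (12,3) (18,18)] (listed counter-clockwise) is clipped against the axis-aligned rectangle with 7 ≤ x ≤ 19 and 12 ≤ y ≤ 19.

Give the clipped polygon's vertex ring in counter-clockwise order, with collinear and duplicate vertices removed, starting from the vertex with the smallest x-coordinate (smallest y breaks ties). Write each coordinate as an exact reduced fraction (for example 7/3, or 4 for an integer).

Clipped polygon: [(7,12) (78/5,12) (18,18) (7,18)]

1. After x ≥ 7: [(7,18) (7,7/4) (12,3) (18,18)]
2. After x ≤ 19: [(7,18) (7,7/4) (12,3) (18,18)]
3. After y ≥ 12: [(7,18) (7,12) (78/5,12) (18,18)]
4. After y ≤ 19: [(7,18) (7,12) (78/5,12) (18,18)]
5. Canonical ring: [(7,12) (78/5,12) (18,18) (7,18)]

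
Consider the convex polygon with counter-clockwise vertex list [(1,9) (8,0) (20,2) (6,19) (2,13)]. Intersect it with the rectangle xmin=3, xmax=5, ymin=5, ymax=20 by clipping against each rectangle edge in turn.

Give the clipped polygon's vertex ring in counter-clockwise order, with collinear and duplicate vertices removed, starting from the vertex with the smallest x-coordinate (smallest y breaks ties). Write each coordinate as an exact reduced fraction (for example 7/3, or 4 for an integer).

1. After x ≥ 3: [(3,45/7) (8,0) (20,2) (6,19) (3,29/2)]
2. After x ≤ 5: [(3,45/7) (5,27/7) (5,35/2) (3,29/2)]
3. After y ≥ 5: [(3,45/7) (37/9,5) (5,5) (5,35/2) (3,29/2)]
4. After y ≤ 20: [(3,45/7) (37/9,5) (5,5) (5,35/2) (3,29/2)]
5. Canonical ring: [(3,45/7) (37/9,5) (5,5) (5,35/2) (3,29/2)]

Clipped polygon: [(3,45/7) (37/9,5) (5,5) (5,35/2) (3,29/2)]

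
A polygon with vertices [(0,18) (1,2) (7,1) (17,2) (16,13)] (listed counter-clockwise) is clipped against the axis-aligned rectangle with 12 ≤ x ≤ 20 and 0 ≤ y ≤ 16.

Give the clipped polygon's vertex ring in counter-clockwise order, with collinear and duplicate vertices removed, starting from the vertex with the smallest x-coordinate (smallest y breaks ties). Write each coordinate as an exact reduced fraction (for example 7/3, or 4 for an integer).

Clipped polygon: [(12,3/2) (17,2) (16,13) (12,57/4)]

1. After x ≥ 12: [(12,57/4) (12,3/2) (17,2) (16,13)]
2. After x ≤ 20: [(12,57/4) (12,3/2) (17,2) (16,13)]
3. After y ≥ 0: [(12,57/4) (12,3/2) (17,2) (16,13)]
4. After y ≤ 16: [(12,57/4) (12,3/2) (17,2) (16,13)]
5. Canonical ring: [(12,3/2) (17,2) (16,13) (12,57/4)]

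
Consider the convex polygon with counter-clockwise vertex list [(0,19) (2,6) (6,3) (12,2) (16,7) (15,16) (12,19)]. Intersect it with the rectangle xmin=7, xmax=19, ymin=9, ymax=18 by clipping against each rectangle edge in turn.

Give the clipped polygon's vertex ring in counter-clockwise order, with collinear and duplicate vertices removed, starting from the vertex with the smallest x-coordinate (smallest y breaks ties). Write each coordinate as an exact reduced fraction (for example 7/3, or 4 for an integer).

Clipped polygon: [(7,9) (142/9,9) (15,16) (13,18) (7,18)]

1. After x ≥ 7: [(7,19) (7,17/6) (12,2) (16,7) (15,16) (12,19)]
2. After x ≤ 19: [(7,19) (7,17/6) (12,2) (16,7) (15,16) (12,19)]
3. After y ≥ 9: [(7,19) (7,9) (142/9,9) (15,16) (12,19)]
4. After y ≤ 18: [(7,18) (7,9) (142/9,9) (15,16) (13,18)]
5. Canonical ring: [(7,9) (142/9,9) (15,16) (13,18) (7,18)]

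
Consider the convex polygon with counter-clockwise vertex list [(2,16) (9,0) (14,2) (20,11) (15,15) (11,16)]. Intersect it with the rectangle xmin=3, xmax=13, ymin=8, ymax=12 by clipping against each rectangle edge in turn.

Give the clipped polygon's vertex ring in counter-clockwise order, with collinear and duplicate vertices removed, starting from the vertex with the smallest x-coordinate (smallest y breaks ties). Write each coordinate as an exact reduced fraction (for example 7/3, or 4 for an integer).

Clipped polygon: [(15/4,12) (11/2,8) (13,8) (13,12)]

1. After x ≥ 3: [(3,16) (3,96/7) (9,0) (14,2) (20,11) (15,15) (11,16)]
2. After x ≤ 13: [(3,16) (3,96/7) (9,0) (13,8/5) (13,31/2) (11,16)]
3. After y ≥ 8: [(3,16) (3,96/7) (11/2,8) (13,8) (13,31/2) (11,16)]
4. After y ≤ 12: [(15/4,12) (11/2,8) (13,8) (13,12)]
5. Canonical ring: [(15/4,12) (11/2,8) (13,8) (13,12)]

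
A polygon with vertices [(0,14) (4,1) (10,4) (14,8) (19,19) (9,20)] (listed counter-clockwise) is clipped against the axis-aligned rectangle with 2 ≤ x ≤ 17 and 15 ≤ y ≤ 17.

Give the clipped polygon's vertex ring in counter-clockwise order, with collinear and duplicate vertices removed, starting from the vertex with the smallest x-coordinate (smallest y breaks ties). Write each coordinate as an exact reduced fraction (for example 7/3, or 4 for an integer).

1. After x ≥ 2: [(2,46/3) (2,15/2) (4,1) (10,4) (14,8) (19,19) (9,20)]
2. After x ≤ 17: [(2,46/3) (2,15/2) (4,1) (10,4) (14,8) (17,73/5) (17,96/5) (9,20)]
3. After y ≥ 15: [(2,46/3) (2,15) (17,15) (17,96/5) (9,20)]
4. After y ≤ 17: [(9/2,17) (2,46/3) (2,15) (17,15) (17,17)]
5. Canonical ring: [(2,15) (17,15) (17,17) (9/2,17) (2,46/3)]

Clipped polygon: [(2,15) (17,15) (17,17) (9/2,17) (2,46/3)]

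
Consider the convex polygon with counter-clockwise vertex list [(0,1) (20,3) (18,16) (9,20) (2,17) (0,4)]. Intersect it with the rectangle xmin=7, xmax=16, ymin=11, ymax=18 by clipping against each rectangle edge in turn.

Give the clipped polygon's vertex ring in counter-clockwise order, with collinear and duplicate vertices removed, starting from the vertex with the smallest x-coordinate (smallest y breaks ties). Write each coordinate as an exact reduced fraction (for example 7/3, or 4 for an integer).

Clipped polygon: [(7,11) (16,11) (16,152/9) (27/2,18) (7,18)]

1. After x ≥ 7: [(7,17/10) (20,3) (18,16) (9,20) (7,134/7)]
2. After x ≤ 16: [(7,17/10) (16,13/5) (16,152/9) (9,20) (7,134/7)]
3. After y ≥ 11: [(7,11) (16,11) (16,152/9) (9,20) (7,134/7)]
4. After y ≤ 18: [(7,18) (7,11) (16,11) (16,152/9) (27/2,18)]
5. Canonical ring: [(7,11) (16,11) (16,152/9) (27/2,18) (7,18)]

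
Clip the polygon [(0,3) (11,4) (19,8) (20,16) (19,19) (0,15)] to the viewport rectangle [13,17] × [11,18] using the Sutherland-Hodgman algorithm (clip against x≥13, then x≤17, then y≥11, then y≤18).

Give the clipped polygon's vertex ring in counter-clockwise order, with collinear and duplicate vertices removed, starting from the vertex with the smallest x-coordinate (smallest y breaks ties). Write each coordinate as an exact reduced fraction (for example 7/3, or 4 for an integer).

1. After x ≥ 13: [(13,5) (19,8) (20,16) (19,19) (13,337/19)]
2. After x ≤ 17: [(13,5) (17,7) (17,353/19) (13,337/19)]
3. After y ≥ 11: [(13,11) (17,11) (17,353/19) (13,337/19)]
4. After y ≤ 18: [(13,11) (17,11) (17,18) (57/4,18) (13,337/19)]
5. Canonical ring: [(13,11) (17,11) (17,18) (57/4,18) (13,337/19)]

Clipped polygon: [(13,11) (17,11) (17,18) (57/4,18) (13,337/19)]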